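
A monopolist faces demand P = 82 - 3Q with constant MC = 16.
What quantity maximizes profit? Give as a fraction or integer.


TR = P*Q = (82 - 3Q)Q = 82Q - 3Q^2
MR = dTR/dQ = 82 - 6Q
Set MR = MC:
82 - 6Q = 16
66 = 6Q
Q* = 66/6 = 11

11


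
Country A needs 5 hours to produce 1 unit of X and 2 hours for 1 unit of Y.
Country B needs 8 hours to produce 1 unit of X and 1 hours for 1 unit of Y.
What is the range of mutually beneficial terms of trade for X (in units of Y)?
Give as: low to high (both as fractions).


Opportunity cost of X for Country A = hours_X / hours_Y = 5/2 = 5/2 units of Y
Opportunity cost of X for Country B = hours_X / hours_Y = 8/1 = 8 units of Y
Terms of trade must be between the two opportunity costs.
Range: 5/2 to 8

5/2 to 8


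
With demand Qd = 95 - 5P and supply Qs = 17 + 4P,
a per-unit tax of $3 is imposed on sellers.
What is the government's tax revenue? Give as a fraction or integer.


With tax on sellers, new supply: Qs' = 17 + 4(P - 3)
= 5 + 4P
New equilibrium quantity:
Q_new = 45
Tax revenue = tax * Q_new = 3 * 45 = 135

135


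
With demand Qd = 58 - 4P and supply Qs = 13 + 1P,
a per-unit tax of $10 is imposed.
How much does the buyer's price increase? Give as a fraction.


With a per-unit tax, the buyer's price increase depends on relative slopes.
Supply slope: d = 1, Demand slope: b = 4
Buyer's price increase = d * tax / (b + d)
= 1 * 10 / (4 + 1)
= 10 / 5 = 2

2


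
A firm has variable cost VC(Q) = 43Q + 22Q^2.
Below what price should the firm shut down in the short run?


AVC(Q) = VC(Q)/Q = 43 + 22Q
AVC is increasing in Q, so minimum AVC is at Q -> 0+.
Min AVC = 43
The firm should shut down if P < 43.

43


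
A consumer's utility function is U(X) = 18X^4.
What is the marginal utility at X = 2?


MU = dU/dX = 18*4*X^(4-1)
MU = 72*X^3
At X = 2:
MU = 72 * 2^3
MU = 72 * 8 = 576

576


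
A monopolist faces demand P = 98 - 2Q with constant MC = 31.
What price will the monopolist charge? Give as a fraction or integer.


MR = 98 - 4Q
Set MR = MC: 98 - 4Q = 31
Q* = 67/4
Substitute into demand:
P* = 98 - 2*67/4 = 129/2

129/2


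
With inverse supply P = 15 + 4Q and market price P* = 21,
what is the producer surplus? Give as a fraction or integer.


Minimum supply price (at Q=0): P_min = 15
Quantity supplied at P* = 21:
Q* = (21 - 15)/4 = 3/2
PS = (1/2) * Q* * (P* - P_min)
PS = (1/2) * 3/2 * (21 - 15)
PS = (1/2) * 3/2 * 6 = 9/2

9/2


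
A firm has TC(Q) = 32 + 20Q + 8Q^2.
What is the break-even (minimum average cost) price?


AC(Q) = 32/Q + 20 + 8Q
To minimize: dAC/dQ = -32/Q^2 + 8 = 0
Q^2 = 32/8 = 4
Q* = 2
Min AC = 32/2 + 20 + 8*2
Min AC = 16 + 20 + 16 = 52

52


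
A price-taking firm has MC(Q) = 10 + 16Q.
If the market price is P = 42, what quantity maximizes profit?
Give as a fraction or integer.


In perfect competition, profit is maximized where P = MC.
42 = 10 + 16Q
32 = 16Q
Q* = 32/16 = 2

2


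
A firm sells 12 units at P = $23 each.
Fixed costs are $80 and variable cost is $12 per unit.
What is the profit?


Total Revenue = P * Q = 23 * 12 = $276
Total Cost = FC + VC*Q = 80 + 12*12 = $224
Profit = TR - TC = 276 - 224 = $52

$52


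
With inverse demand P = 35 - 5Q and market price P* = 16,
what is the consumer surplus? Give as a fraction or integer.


Maximum willingness to pay (at Q=0): P_max = 35
Quantity demanded at P* = 16:
Q* = (35 - 16)/5 = 19/5
CS = (1/2) * Q* * (P_max - P*)
CS = (1/2) * 19/5 * (35 - 16)
CS = (1/2) * 19/5 * 19 = 361/10

361/10


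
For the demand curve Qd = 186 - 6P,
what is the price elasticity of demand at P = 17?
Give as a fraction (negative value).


dQ/dP = -6
At P = 17: Q = 186 - 6*17 = 84
E = (dQ/dP)(P/Q) = (-6)(17/84) = -17/14

-17/14


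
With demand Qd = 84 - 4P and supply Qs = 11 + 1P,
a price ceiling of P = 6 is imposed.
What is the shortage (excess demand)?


At P = 6:
Qd = 84 - 4*6 = 60
Qs = 11 + 1*6 = 17
Shortage = Qd - Qs = 60 - 17 = 43

43


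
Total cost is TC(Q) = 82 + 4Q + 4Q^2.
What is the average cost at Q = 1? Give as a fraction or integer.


TC(1) = 82 + 4*1 + 4*1^2
TC(1) = 82 + 4 + 4 = 90
AC = TC/Q = 90/1 = 90

90


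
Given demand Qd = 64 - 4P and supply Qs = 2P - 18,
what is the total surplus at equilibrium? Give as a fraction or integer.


Find equilibrium: 64 - 4P = 2P - 18
64 + 18 = 6P
P* = 82/6 = 41/3
Q* = 2*41/3 - 18 = 28/3
Inverse demand: P = 16 - Q/4, so P_max = 16
Inverse supply: P = 9 + Q/2, so P_min = 9
CS = (1/2) * 28/3 * (16 - 41/3) = 98/9
PS = (1/2) * 28/3 * (41/3 - 9) = 196/9
TS = CS + PS = 98/9 + 196/9 = 98/3

98/3


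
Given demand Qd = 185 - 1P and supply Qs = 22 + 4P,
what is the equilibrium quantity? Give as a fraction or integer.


First find equilibrium price:
185 - 1P = 22 + 4P
P* = 163/5 = 163/5
Then substitute into demand:
Q* = 185 - 1 * 163/5 = 762/5

762/5


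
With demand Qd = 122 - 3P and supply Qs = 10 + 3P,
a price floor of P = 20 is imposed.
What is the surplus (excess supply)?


At P = 20:
Qd = 122 - 3*20 = 62
Qs = 10 + 3*20 = 70
Surplus = Qs - Qd = 70 - 62 = 8

8


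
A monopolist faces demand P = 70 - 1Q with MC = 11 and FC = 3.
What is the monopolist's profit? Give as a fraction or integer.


MR = MC: 70 - 2Q = 11
Q* = 59/2
P* = 70 - 1*59/2 = 81/2
Profit = (P* - MC)*Q* - FC
= (81/2 - 11)*59/2 - 3
= 59/2*59/2 - 3
= 3481/4 - 3 = 3469/4

3469/4


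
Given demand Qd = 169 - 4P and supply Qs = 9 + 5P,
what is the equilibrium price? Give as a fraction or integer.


At equilibrium, Qd = Qs.
169 - 4P = 9 + 5P
169 - 9 = 4P + 5P
160 = 9P
P* = 160/9 = 160/9

160/9


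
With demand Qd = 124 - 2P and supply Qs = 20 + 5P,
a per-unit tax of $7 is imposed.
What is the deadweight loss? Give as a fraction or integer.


Pre-tax equilibrium quantity: Q* = 660/7
Post-tax equilibrium quantity: Q_tax = 590/7
Reduction in quantity: Q* - Q_tax = 10
DWL = (1/2) * tax * (Q* - Q_tax)
DWL = (1/2) * 7 * 10 = 35

35


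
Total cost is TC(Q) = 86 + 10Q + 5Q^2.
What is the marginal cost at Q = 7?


MC = dTC/dQ = 10 + 2*5*Q
At Q = 7:
MC = 10 + 10*7
MC = 10 + 70 = 80

80


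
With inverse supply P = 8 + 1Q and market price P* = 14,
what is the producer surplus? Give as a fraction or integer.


Minimum supply price (at Q=0): P_min = 8
Quantity supplied at P* = 14:
Q* = (14 - 8)/1 = 6
PS = (1/2) * Q* * (P* - P_min)
PS = (1/2) * 6 * (14 - 8)
PS = (1/2) * 6 * 6 = 18

18


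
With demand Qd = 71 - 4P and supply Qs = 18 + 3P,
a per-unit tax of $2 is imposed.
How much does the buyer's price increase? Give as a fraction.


With a per-unit tax, the buyer's price increase depends on relative slopes.
Supply slope: d = 3, Demand slope: b = 4
Buyer's price increase = d * tax / (b + d)
= 3 * 2 / (4 + 3)
= 6 / 7 = 6/7

6/7


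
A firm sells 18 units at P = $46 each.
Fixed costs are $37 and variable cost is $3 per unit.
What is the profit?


Total Revenue = P * Q = 46 * 18 = $828
Total Cost = FC + VC*Q = 37 + 3*18 = $91
Profit = TR - TC = 828 - 91 = $737

$737


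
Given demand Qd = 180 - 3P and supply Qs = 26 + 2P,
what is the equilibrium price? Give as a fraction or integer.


At equilibrium, Qd = Qs.
180 - 3P = 26 + 2P
180 - 26 = 3P + 2P
154 = 5P
P* = 154/5 = 154/5

154/5


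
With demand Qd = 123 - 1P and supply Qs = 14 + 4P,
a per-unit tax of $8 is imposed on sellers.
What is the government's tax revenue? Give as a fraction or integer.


With tax on sellers, new supply: Qs' = 14 + 4(P - 8)
= 4P - 18
New equilibrium quantity:
Q_new = 474/5
Tax revenue = tax * Q_new = 8 * 474/5 = 3792/5

3792/5


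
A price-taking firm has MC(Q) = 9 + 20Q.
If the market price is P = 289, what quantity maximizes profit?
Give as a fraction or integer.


In perfect competition, profit is maximized where P = MC.
289 = 9 + 20Q
280 = 20Q
Q* = 280/20 = 14

14


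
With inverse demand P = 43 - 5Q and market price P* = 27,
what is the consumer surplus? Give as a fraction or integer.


Maximum willingness to pay (at Q=0): P_max = 43
Quantity demanded at P* = 27:
Q* = (43 - 27)/5 = 16/5
CS = (1/2) * Q* * (P_max - P*)
CS = (1/2) * 16/5 * (43 - 27)
CS = (1/2) * 16/5 * 16 = 128/5

128/5


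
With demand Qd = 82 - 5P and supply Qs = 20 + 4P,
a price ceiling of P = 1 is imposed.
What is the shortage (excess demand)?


At P = 1:
Qd = 82 - 5*1 = 77
Qs = 20 + 4*1 = 24
Shortage = Qd - Qs = 77 - 24 = 53

53


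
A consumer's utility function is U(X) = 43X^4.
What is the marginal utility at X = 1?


MU = dU/dX = 43*4*X^(4-1)
MU = 172*X^3
At X = 1:
MU = 172 * 1^3
MU = 172 * 1 = 172

172


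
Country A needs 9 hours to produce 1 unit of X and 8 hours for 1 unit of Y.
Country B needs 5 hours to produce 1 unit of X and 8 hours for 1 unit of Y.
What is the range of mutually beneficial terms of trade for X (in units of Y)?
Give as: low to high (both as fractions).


Opportunity cost of X for Country A = hours_X / hours_Y = 9/8 = 9/8 units of Y
Opportunity cost of X for Country B = hours_X / hours_Y = 5/8 = 5/8 units of Y
Terms of trade must be between the two opportunity costs.
Range: 5/8 to 9/8

5/8 to 9/8


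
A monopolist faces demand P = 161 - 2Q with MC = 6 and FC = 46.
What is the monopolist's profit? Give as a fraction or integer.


MR = MC: 161 - 4Q = 6
Q* = 155/4
P* = 161 - 2*155/4 = 167/2
Profit = (P* - MC)*Q* - FC
= (167/2 - 6)*155/4 - 46
= 155/2*155/4 - 46
= 24025/8 - 46 = 23657/8

23657/8


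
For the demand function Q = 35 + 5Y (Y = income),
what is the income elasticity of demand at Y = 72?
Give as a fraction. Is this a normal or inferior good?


dQ/dY = 5
At Y = 72: Q = 35 + 5*72 = 395
Ey = (dQ/dY)(Y/Q) = 5 * 72 / 395 = 72/79
Since Ey > 0, this is a normal good.

72/79 (normal good)


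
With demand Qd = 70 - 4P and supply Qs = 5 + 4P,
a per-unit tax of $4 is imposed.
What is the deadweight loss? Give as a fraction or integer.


Pre-tax equilibrium quantity: Q* = 75/2
Post-tax equilibrium quantity: Q_tax = 59/2
Reduction in quantity: Q* - Q_tax = 8
DWL = (1/2) * tax * (Q* - Q_tax)
DWL = (1/2) * 4 * 8 = 16

16


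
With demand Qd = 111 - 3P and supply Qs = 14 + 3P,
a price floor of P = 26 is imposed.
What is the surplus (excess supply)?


At P = 26:
Qd = 111 - 3*26 = 33
Qs = 14 + 3*26 = 92
Surplus = Qs - Qd = 92 - 33 = 59

59


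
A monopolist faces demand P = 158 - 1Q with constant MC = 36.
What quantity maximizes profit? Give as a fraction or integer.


TR = P*Q = (158 - 1Q)Q = 158Q - 1Q^2
MR = dTR/dQ = 158 - 2Q
Set MR = MC:
158 - 2Q = 36
122 = 2Q
Q* = 122/2 = 61

61


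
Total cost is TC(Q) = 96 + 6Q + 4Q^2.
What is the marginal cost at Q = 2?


MC = dTC/dQ = 6 + 2*4*Q
At Q = 2:
MC = 6 + 8*2
MC = 6 + 16 = 22

22


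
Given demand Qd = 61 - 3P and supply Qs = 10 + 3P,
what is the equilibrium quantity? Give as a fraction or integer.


First find equilibrium price:
61 - 3P = 10 + 3P
P* = 51/6 = 17/2
Then substitute into demand:
Q* = 61 - 3 * 17/2 = 71/2

71/2


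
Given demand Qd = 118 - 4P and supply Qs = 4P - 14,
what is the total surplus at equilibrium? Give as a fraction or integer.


Find equilibrium: 118 - 4P = 4P - 14
118 + 14 = 8P
P* = 132/8 = 33/2
Q* = 4*33/2 - 14 = 52
Inverse demand: P = 59/2 - Q/4, so P_max = 59/2
Inverse supply: P = 7/2 + Q/4, so P_min = 7/2
CS = (1/2) * 52 * (59/2 - 33/2) = 338
PS = (1/2) * 52 * (33/2 - 7/2) = 338
TS = CS + PS = 338 + 338 = 676

676


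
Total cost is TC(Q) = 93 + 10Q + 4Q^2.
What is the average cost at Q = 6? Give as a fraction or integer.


TC(6) = 93 + 10*6 + 4*6^2
TC(6) = 93 + 60 + 144 = 297
AC = TC/Q = 297/6 = 99/2

99/2


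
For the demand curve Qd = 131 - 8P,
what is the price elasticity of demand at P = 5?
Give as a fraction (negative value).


dQ/dP = -8
At P = 5: Q = 131 - 8*5 = 91
E = (dQ/dP)(P/Q) = (-8)(5/91) = -40/91

-40/91


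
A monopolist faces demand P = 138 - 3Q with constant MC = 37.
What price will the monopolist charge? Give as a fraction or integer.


MR = 138 - 6Q
Set MR = MC: 138 - 6Q = 37
Q* = 101/6
Substitute into demand:
P* = 138 - 3*101/6 = 175/2

175/2


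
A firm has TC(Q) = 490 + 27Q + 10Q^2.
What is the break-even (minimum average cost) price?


AC(Q) = 490/Q + 27 + 10Q
To minimize: dAC/dQ = -490/Q^2 + 10 = 0
Q^2 = 490/10 = 49
Q* = 7
Min AC = 490/7 + 27 + 10*7
Min AC = 70 + 27 + 70 = 167

167


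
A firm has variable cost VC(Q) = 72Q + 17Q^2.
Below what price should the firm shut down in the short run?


AVC(Q) = VC(Q)/Q = 72 + 17Q
AVC is increasing in Q, so minimum AVC is at Q -> 0+.
Min AVC = 72
The firm should shut down if P < 72.

72


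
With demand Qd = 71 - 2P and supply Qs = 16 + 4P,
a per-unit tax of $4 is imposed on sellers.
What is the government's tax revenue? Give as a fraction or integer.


With tax on sellers, new supply: Qs' = 16 + 4(P - 4)
= 0 + 4P
New equilibrium quantity:
Q_new = 142/3
Tax revenue = tax * Q_new = 4 * 142/3 = 568/3

568/3


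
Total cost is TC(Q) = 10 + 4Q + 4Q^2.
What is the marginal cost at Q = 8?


MC = dTC/dQ = 4 + 2*4*Q
At Q = 8:
MC = 4 + 8*8
MC = 4 + 64 = 68

68


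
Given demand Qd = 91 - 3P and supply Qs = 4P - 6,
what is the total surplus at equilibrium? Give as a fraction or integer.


Find equilibrium: 91 - 3P = 4P - 6
91 + 6 = 7P
P* = 97/7 = 97/7
Q* = 4*97/7 - 6 = 346/7
Inverse demand: P = 91/3 - Q/3, so P_max = 91/3
Inverse supply: P = 3/2 + Q/4, so P_min = 3/2
CS = (1/2) * 346/7 * (91/3 - 97/7) = 59858/147
PS = (1/2) * 346/7 * (97/7 - 3/2) = 29929/98
TS = CS + PS = 59858/147 + 29929/98 = 29929/42

29929/42


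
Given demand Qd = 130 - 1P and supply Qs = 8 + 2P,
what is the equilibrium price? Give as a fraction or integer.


At equilibrium, Qd = Qs.
130 - 1P = 8 + 2P
130 - 8 = 1P + 2P
122 = 3P
P* = 122/3 = 122/3

122/3


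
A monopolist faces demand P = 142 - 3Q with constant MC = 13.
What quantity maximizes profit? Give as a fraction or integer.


TR = P*Q = (142 - 3Q)Q = 142Q - 3Q^2
MR = dTR/dQ = 142 - 6Q
Set MR = MC:
142 - 6Q = 13
129 = 6Q
Q* = 129/6 = 43/2

43/2


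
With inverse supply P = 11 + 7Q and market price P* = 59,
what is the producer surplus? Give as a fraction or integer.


Minimum supply price (at Q=0): P_min = 11
Quantity supplied at P* = 59:
Q* = (59 - 11)/7 = 48/7
PS = (1/2) * Q* * (P* - P_min)
PS = (1/2) * 48/7 * (59 - 11)
PS = (1/2) * 48/7 * 48 = 1152/7

1152/7


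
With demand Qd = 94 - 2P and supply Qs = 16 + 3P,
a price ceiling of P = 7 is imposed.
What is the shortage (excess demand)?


At P = 7:
Qd = 94 - 2*7 = 80
Qs = 16 + 3*7 = 37
Shortage = Qd - Qs = 80 - 37 = 43

43


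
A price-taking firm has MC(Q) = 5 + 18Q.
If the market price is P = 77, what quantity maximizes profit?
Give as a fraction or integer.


In perfect competition, profit is maximized where P = MC.
77 = 5 + 18Q
72 = 18Q
Q* = 72/18 = 4

4


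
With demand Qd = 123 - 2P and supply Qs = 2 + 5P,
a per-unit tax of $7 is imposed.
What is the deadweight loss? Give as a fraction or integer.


Pre-tax equilibrium quantity: Q* = 619/7
Post-tax equilibrium quantity: Q_tax = 549/7
Reduction in quantity: Q* - Q_tax = 10
DWL = (1/2) * tax * (Q* - Q_tax)
DWL = (1/2) * 7 * 10 = 35

35


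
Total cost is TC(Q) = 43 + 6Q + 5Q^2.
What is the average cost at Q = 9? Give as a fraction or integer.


TC(9) = 43 + 6*9 + 5*9^2
TC(9) = 43 + 54 + 405 = 502
AC = TC/Q = 502/9 = 502/9

502/9


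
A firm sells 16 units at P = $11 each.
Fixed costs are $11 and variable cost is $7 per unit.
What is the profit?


Total Revenue = P * Q = 11 * 16 = $176
Total Cost = FC + VC*Q = 11 + 7*16 = $123
Profit = TR - TC = 176 - 123 = $53

$53


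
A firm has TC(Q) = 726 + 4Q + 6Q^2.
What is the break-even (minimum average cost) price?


AC(Q) = 726/Q + 4 + 6Q
To minimize: dAC/dQ = -726/Q^2 + 6 = 0
Q^2 = 726/6 = 121
Q* = 11
Min AC = 726/11 + 4 + 6*11
Min AC = 66 + 4 + 66 = 136

136


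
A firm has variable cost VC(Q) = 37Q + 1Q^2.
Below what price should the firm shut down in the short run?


AVC(Q) = VC(Q)/Q = 37 + 1Q
AVC is increasing in Q, so minimum AVC is at Q -> 0+.
Min AVC = 37
The firm should shut down if P < 37.

37


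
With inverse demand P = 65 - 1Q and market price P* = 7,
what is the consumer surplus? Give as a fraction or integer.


Maximum willingness to pay (at Q=0): P_max = 65
Quantity demanded at P* = 7:
Q* = (65 - 7)/1 = 58
CS = (1/2) * Q* * (P_max - P*)
CS = (1/2) * 58 * (65 - 7)
CS = (1/2) * 58 * 58 = 1682

1682


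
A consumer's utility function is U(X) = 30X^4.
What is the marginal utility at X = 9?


MU = dU/dX = 30*4*X^(4-1)
MU = 120*X^3
At X = 9:
MU = 120 * 9^3
MU = 120 * 729 = 87480

87480


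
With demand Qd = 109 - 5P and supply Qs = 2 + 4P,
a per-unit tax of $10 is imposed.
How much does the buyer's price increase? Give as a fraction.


With a per-unit tax, the buyer's price increase depends on relative slopes.
Supply slope: d = 4, Demand slope: b = 5
Buyer's price increase = d * tax / (b + d)
= 4 * 10 / (5 + 4)
= 40 / 9 = 40/9

40/9


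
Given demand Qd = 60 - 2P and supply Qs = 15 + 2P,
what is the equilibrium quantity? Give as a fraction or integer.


First find equilibrium price:
60 - 2P = 15 + 2P
P* = 45/4 = 45/4
Then substitute into demand:
Q* = 60 - 2 * 45/4 = 75/2

75/2


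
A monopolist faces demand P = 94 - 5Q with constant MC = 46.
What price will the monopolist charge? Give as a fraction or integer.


MR = 94 - 10Q
Set MR = MC: 94 - 10Q = 46
Q* = 24/5
Substitute into demand:
P* = 94 - 5*24/5 = 70

70


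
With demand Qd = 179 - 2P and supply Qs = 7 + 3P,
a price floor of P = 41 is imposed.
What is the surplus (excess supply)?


At P = 41:
Qd = 179 - 2*41 = 97
Qs = 7 + 3*41 = 130
Surplus = Qs - Qd = 130 - 97 = 33

33


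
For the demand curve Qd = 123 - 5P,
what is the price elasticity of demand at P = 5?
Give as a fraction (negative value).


dQ/dP = -5
At P = 5: Q = 123 - 5*5 = 98
E = (dQ/dP)(P/Q) = (-5)(5/98) = -25/98

-25/98


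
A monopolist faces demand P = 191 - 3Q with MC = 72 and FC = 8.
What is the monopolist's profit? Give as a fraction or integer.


MR = MC: 191 - 6Q = 72
Q* = 119/6
P* = 191 - 3*119/6 = 263/2
Profit = (P* - MC)*Q* - FC
= (263/2 - 72)*119/6 - 8
= 119/2*119/6 - 8
= 14161/12 - 8 = 14065/12

14065/12


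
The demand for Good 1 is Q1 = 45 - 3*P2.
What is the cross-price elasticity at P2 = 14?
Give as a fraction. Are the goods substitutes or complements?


dQ1/dP2 = -3
At P2 = 14: Q1 = 45 - 3*14 = 3
Exy = (dQ1/dP2)(P2/Q1) = -3 * 14 / 3 = -14
Since Exy < 0, the goods are complements.

-14 (complements)


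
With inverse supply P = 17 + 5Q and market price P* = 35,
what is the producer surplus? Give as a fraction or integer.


Minimum supply price (at Q=0): P_min = 17
Quantity supplied at P* = 35:
Q* = (35 - 17)/5 = 18/5
PS = (1/2) * Q* * (P* - P_min)
PS = (1/2) * 18/5 * (35 - 17)
PS = (1/2) * 18/5 * 18 = 162/5

162/5


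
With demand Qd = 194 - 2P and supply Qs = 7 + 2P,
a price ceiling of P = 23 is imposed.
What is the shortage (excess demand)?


At P = 23:
Qd = 194 - 2*23 = 148
Qs = 7 + 2*23 = 53
Shortage = Qd - Qs = 148 - 53 = 95

95


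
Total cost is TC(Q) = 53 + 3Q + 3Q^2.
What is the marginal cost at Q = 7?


MC = dTC/dQ = 3 + 2*3*Q
At Q = 7:
MC = 3 + 6*7
MC = 3 + 42 = 45

45


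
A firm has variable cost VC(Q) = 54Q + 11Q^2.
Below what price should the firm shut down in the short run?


AVC(Q) = VC(Q)/Q = 54 + 11Q
AVC is increasing in Q, so minimum AVC is at Q -> 0+.
Min AVC = 54
The firm should shut down if P < 54.

54


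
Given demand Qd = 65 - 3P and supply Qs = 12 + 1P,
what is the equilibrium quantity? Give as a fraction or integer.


First find equilibrium price:
65 - 3P = 12 + 1P
P* = 53/4 = 53/4
Then substitute into demand:
Q* = 65 - 3 * 53/4 = 101/4

101/4


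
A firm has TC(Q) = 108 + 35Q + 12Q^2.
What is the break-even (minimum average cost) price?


AC(Q) = 108/Q + 35 + 12Q
To minimize: dAC/dQ = -108/Q^2 + 12 = 0
Q^2 = 108/12 = 9
Q* = 3
Min AC = 108/3 + 35 + 12*3
Min AC = 36 + 35 + 36 = 107

107


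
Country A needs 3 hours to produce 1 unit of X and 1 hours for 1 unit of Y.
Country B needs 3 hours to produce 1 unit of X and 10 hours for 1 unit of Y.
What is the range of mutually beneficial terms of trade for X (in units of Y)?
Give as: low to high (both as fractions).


Opportunity cost of X for Country A = hours_X / hours_Y = 3/1 = 3 units of Y
Opportunity cost of X for Country B = hours_X / hours_Y = 3/10 = 3/10 units of Y
Terms of trade must be between the two opportunity costs.
Range: 3/10 to 3

3/10 to 3


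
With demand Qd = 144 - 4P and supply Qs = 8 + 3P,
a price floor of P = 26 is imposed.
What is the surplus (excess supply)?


At P = 26:
Qd = 144 - 4*26 = 40
Qs = 8 + 3*26 = 86
Surplus = Qs - Qd = 86 - 40 = 46

46


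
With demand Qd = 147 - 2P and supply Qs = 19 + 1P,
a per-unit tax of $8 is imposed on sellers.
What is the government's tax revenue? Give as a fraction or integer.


With tax on sellers, new supply: Qs' = 19 + 1(P - 8)
= 11 + 1P
New equilibrium quantity:
Q_new = 169/3
Tax revenue = tax * Q_new = 8 * 169/3 = 1352/3

1352/3


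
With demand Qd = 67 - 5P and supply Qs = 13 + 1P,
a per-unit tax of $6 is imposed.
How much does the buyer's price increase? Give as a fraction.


With a per-unit tax, the buyer's price increase depends on relative slopes.
Supply slope: d = 1, Demand slope: b = 5
Buyer's price increase = d * tax / (b + d)
= 1 * 6 / (5 + 1)
= 6 / 6 = 1

1


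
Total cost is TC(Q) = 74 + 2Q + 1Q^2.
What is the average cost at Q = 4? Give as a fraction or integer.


TC(4) = 74 + 2*4 + 1*4^2
TC(4) = 74 + 8 + 16 = 98
AC = TC/Q = 98/4 = 49/2

49/2


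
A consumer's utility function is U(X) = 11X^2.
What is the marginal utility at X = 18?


MU = dU/dX = 11*2*X^(2-1)
MU = 22*X^1
At X = 18:
MU = 22 * 18^1
MU = 22 * 18 = 396

396


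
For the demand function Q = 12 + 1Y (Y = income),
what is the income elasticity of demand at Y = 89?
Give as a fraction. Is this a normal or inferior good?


dQ/dY = 1
At Y = 89: Q = 12 + 1*89 = 101
Ey = (dQ/dY)(Y/Q) = 1 * 89 / 101 = 89/101
Since Ey > 0, this is a normal good.

89/101 (normal good)


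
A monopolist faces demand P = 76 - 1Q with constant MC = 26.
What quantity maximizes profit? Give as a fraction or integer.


TR = P*Q = (76 - 1Q)Q = 76Q - 1Q^2
MR = dTR/dQ = 76 - 2Q
Set MR = MC:
76 - 2Q = 26
50 = 2Q
Q* = 50/2 = 25

25


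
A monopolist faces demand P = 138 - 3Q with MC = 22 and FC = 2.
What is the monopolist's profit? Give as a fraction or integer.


MR = MC: 138 - 6Q = 22
Q* = 58/3
P* = 138 - 3*58/3 = 80
Profit = (P* - MC)*Q* - FC
= (80 - 22)*58/3 - 2
= 58*58/3 - 2
= 3364/3 - 2 = 3358/3

3358/3


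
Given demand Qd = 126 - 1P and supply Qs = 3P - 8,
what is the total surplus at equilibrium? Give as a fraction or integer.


Find equilibrium: 126 - 1P = 3P - 8
126 + 8 = 4P
P* = 134/4 = 67/2
Q* = 3*67/2 - 8 = 185/2
Inverse demand: P = 126 - Q/1, so P_max = 126
Inverse supply: P = 8/3 + Q/3, so P_min = 8/3
CS = (1/2) * 185/2 * (126 - 67/2) = 34225/8
PS = (1/2) * 185/2 * (67/2 - 8/3) = 34225/24
TS = CS + PS = 34225/8 + 34225/24 = 34225/6

34225/6


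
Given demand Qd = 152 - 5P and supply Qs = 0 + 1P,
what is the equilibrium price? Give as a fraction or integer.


At equilibrium, Qd = Qs.
152 - 5P = 0 + 1P
152 - 0 = 5P + 1P
152 = 6P
P* = 152/6 = 76/3

76/3


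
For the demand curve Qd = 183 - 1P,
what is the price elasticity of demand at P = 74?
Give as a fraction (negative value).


dQ/dP = -1
At P = 74: Q = 183 - 1*74 = 109
E = (dQ/dP)(P/Q) = (-1)(74/109) = -74/109

-74/109


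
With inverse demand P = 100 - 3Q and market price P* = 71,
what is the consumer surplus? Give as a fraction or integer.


Maximum willingness to pay (at Q=0): P_max = 100
Quantity demanded at P* = 71:
Q* = (100 - 71)/3 = 29/3
CS = (1/2) * Q* * (P_max - P*)
CS = (1/2) * 29/3 * (100 - 71)
CS = (1/2) * 29/3 * 29 = 841/6

841/6


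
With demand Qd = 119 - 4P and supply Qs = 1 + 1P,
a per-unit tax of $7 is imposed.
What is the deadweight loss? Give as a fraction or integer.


Pre-tax equilibrium quantity: Q* = 123/5
Post-tax equilibrium quantity: Q_tax = 19
Reduction in quantity: Q* - Q_tax = 28/5
DWL = (1/2) * tax * (Q* - Q_tax)
DWL = (1/2) * 7 * 28/5 = 98/5

98/5


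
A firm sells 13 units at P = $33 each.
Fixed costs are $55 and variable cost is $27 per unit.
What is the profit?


Total Revenue = P * Q = 33 * 13 = $429
Total Cost = FC + VC*Q = 55 + 27*13 = $406
Profit = TR - TC = 429 - 406 = $23

$23


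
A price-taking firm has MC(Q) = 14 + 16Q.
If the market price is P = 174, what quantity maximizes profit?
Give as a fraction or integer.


In perfect competition, profit is maximized where P = MC.
174 = 14 + 16Q
160 = 16Q
Q* = 160/16 = 10

10


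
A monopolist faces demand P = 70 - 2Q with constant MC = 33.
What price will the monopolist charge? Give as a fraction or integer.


MR = 70 - 4Q
Set MR = MC: 70 - 4Q = 33
Q* = 37/4
Substitute into demand:
P* = 70 - 2*37/4 = 103/2

103/2


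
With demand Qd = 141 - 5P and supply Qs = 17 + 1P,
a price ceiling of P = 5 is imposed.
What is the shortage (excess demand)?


At P = 5:
Qd = 141 - 5*5 = 116
Qs = 17 + 1*5 = 22
Shortage = Qd - Qs = 116 - 22 = 94

94


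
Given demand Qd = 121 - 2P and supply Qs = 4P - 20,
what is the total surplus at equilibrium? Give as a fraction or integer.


Find equilibrium: 121 - 2P = 4P - 20
121 + 20 = 6P
P* = 141/6 = 47/2
Q* = 4*47/2 - 20 = 74
Inverse demand: P = 121/2 - Q/2, so P_max = 121/2
Inverse supply: P = 5 + Q/4, so P_min = 5
CS = (1/2) * 74 * (121/2 - 47/2) = 1369
PS = (1/2) * 74 * (47/2 - 5) = 1369/2
TS = CS + PS = 1369 + 1369/2 = 4107/2

4107/2


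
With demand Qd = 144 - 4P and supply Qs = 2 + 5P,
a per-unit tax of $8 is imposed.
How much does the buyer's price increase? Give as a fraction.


With a per-unit tax, the buyer's price increase depends on relative slopes.
Supply slope: d = 5, Demand slope: b = 4
Buyer's price increase = d * tax / (b + d)
= 5 * 8 / (4 + 5)
= 40 / 9 = 40/9

40/9


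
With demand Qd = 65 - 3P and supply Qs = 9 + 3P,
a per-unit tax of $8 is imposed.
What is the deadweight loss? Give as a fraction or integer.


Pre-tax equilibrium quantity: Q* = 37
Post-tax equilibrium quantity: Q_tax = 25
Reduction in quantity: Q* - Q_tax = 12
DWL = (1/2) * tax * (Q* - Q_tax)
DWL = (1/2) * 8 * 12 = 48

48


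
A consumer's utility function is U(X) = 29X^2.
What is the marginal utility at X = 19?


MU = dU/dX = 29*2*X^(2-1)
MU = 58*X^1
At X = 19:
MU = 58 * 19^1
MU = 58 * 19 = 1102

1102


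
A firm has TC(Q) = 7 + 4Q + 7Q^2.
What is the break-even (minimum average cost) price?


AC(Q) = 7/Q + 4 + 7Q
To minimize: dAC/dQ = -7/Q^2 + 7 = 0
Q^2 = 7/7 = 1
Q* = 1
Min AC = 7/1 + 4 + 7*1
Min AC = 7 + 4 + 7 = 18

18


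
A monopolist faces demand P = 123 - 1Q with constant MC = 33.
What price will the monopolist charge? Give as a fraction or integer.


MR = 123 - 2Q
Set MR = MC: 123 - 2Q = 33
Q* = 45
Substitute into demand:
P* = 123 - 1*45 = 78

78


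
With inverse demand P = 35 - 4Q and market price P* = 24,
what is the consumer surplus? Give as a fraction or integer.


Maximum willingness to pay (at Q=0): P_max = 35
Quantity demanded at P* = 24:
Q* = (35 - 24)/4 = 11/4
CS = (1/2) * Q* * (P_max - P*)
CS = (1/2) * 11/4 * (35 - 24)
CS = (1/2) * 11/4 * 11 = 121/8

121/8


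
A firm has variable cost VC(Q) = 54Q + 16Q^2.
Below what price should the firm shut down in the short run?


AVC(Q) = VC(Q)/Q = 54 + 16Q
AVC is increasing in Q, so minimum AVC is at Q -> 0+.
Min AVC = 54
The firm should shut down if P < 54.

54


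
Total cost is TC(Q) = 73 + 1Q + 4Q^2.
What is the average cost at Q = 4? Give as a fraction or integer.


TC(4) = 73 + 1*4 + 4*4^2
TC(4) = 73 + 4 + 64 = 141
AC = TC/Q = 141/4 = 141/4

141/4


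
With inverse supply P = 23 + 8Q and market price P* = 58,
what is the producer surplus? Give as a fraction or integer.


Minimum supply price (at Q=0): P_min = 23
Quantity supplied at P* = 58:
Q* = (58 - 23)/8 = 35/8
PS = (1/2) * Q* * (P* - P_min)
PS = (1/2) * 35/8 * (58 - 23)
PS = (1/2) * 35/8 * 35 = 1225/16

1225/16


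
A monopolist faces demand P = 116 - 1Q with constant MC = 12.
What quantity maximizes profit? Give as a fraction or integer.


TR = P*Q = (116 - 1Q)Q = 116Q - 1Q^2
MR = dTR/dQ = 116 - 2Q
Set MR = MC:
116 - 2Q = 12
104 = 2Q
Q* = 104/2 = 52

52


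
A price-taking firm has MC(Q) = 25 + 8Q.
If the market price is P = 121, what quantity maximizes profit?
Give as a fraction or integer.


In perfect competition, profit is maximized where P = MC.
121 = 25 + 8Q
96 = 8Q
Q* = 96/8 = 12

12


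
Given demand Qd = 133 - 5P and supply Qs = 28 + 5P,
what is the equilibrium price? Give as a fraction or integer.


At equilibrium, Qd = Qs.
133 - 5P = 28 + 5P
133 - 28 = 5P + 5P
105 = 10P
P* = 105/10 = 21/2

21/2


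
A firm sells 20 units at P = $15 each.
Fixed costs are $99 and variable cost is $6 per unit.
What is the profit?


Total Revenue = P * Q = 15 * 20 = $300
Total Cost = FC + VC*Q = 99 + 6*20 = $219
Profit = TR - TC = 300 - 219 = $81

$81


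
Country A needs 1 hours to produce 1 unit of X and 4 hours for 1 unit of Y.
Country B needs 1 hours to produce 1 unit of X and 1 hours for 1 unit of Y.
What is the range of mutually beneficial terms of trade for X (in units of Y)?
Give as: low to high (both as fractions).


Opportunity cost of X for Country A = hours_X / hours_Y = 1/4 = 1/4 units of Y
Opportunity cost of X for Country B = hours_X / hours_Y = 1/1 = 1 units of Y
Terms of trade must be between the two opportunity costs.
Range: 1/4 to 1

1/4 to 1


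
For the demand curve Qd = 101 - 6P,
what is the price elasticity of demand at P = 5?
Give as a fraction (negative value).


dQ/dP = -6
At P = 5: Q = 101 - 6*5 = 71
E = (dQ/dP)(P/Q) = (-6)(5/71) = -30/71

-30/71


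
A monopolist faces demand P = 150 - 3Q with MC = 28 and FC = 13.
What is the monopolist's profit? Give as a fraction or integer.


MR = MC: 150 - 6Q = 28
Q* = 61/3
P* = 150 - 3*61/3 = 89
Profit = (P* - MC)*Q* - FC
= (89 - 28)*61/3 - 13
= 61*61/3 - 13
= 3721/3 - 13 = 3682/3

3682/3


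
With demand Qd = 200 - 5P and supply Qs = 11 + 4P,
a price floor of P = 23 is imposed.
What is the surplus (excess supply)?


At P = 23:
Qd = 200 - 5*23 = 85
Qs = 11 + 4*23 = 103
Surplus = Qs - Qd = 103 - 85 = 18

18


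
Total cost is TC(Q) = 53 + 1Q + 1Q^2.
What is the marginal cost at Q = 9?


MC = dTC/dQ = 1 + 2*1*Q
At Q = 9:
MC = 1 + 2*9
MC = 1 + 18 = 19

19


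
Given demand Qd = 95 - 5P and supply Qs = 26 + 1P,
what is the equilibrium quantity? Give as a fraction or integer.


First find equilibrium price:
95 - 5P = 26 + 1P
P* = 69/6 = 23/2
Then substitute into demand:
Q* = 95 - 5 * 23/2 = 75/2

75/2


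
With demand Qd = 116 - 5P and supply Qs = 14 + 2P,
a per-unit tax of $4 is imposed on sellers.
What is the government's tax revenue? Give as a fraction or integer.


With tax on sellers, new supply: Qs' = 14 + 2(P - 4)
= 6 + 2P
New equilibrium quantity:
Q_new = 262/7
Tax revenue = tax * Q_new = 4 * 262/7 = 1048/7

1048/7


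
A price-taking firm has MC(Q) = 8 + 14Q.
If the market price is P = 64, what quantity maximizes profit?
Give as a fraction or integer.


In perfect competition, profit is maximized where P = MC.
64 = 8 + 14Q
56 = 14Q
Q* = 56/14 = 4

4


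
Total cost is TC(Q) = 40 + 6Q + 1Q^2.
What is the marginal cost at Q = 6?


MC = dTC/dQ = 6 + 2*1*Q
At Q = 6:
MC = 6 + 2*6
MC = 6 + 12 = 18

18


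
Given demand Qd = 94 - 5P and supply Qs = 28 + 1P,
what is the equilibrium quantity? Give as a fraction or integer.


First find equilibrium price:
94 - 5P = 28 + 1P
P* = 66/6 = 11
Then substitute into demand:
Q* = 94 - 5 * 11 = 39

39


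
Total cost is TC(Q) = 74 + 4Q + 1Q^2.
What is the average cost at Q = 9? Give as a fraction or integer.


TC(9) = 74 + 4*9 + 1*9^2
TC(9) = 74 + 36 + 81 = 191
AC = TC/Q = 191/9 = 191/9

191/9


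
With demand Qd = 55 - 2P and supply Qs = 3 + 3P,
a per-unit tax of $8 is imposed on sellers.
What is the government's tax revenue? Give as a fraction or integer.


With tax on sellers, new supply: Qs' = 3 + 3(P - 8)
= 3P - 21
New equilibrium quantity:
Q_new = 123/5
Tax revenue = tax * Q_new = 8 * 123/5 = 984/5

984/5


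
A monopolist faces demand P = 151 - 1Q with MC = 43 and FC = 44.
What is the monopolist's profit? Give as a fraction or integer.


MR = MC: 151 - 2Q = 43
Q* = 54
P* = 151 - 1*54 = 97
Profit = (P* - MC)*Q* - FC
= (97 - 43)*54 - 44
= 54*54 - 44
= 2916 - 44 = 2872

2872


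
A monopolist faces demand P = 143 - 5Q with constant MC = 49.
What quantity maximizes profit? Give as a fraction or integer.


TR = P*Q = (143 - 5Q)Q = 143Q - 5Q^2
MR = dTR/dQ = 143 - 10Q
Set MR = MC:
143 - 10Q = 49
94 = 10Q
Q* = 94/10 = 47/5

47/5


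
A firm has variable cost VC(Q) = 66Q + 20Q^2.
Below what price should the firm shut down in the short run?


AVC(Q) = VC(Q)/Q = 66 + 20Q
AVC is increasing in Q, so minimum AVC is at Q -> 0+.
Min AVC = 66
The firm should shut down if P < 66.

66


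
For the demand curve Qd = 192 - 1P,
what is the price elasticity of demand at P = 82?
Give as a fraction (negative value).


dQ/dP = -1
At P = 82: Q = 192 - 1*82 = 110
E = (dQ/dP)(P/Q) = (-1)(82/110) = -41/55

-41/55


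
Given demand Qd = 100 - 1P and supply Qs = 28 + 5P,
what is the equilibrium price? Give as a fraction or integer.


At equilibrium, Qd = Qs.
100 - 1P = 28 + 5P
100 - 28 = 1P + 5P
72 = 6P
P* = 72/6 = 12

12


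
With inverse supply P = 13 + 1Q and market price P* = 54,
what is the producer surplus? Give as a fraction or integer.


Minimum supply price (at Q=0): P_min = 13
Quantity supplied at P* = 54:
Q* = (54 - 13)/1 = 41
PS = (1/2) * Q* * (P* - P_min)
PS = (1/2) * 41 * (54 - 13)
PS = (1/2) * 41 * 41 = 1681/2

1681/2


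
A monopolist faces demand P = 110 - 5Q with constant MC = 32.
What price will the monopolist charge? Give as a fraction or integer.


MR = 110 - 10Q
Set MR = MC: 110 - 10Q = 32
Q* = 39/5
Substitute into demand:
P* = 110 - 5*39/5 = 71

71


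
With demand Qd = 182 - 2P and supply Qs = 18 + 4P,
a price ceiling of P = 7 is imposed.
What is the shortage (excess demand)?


At P = 7:
Qd = 182 - 2*7 = 168
Qs = 18 + 4*7 = 46
Shortage = Qd - Qs = 168 - 46 = 122

122


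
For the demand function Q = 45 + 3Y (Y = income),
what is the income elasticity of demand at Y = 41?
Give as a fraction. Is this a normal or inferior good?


dQ/dY = 3
At Y = 41: Q = 45 + 3*41 = 168
Ey = (dQ/dY)(Y/Q) = 3 * 41 / 168 = 41/56
Since Ey > 0, this is a normal good.

41/56 (normal good)


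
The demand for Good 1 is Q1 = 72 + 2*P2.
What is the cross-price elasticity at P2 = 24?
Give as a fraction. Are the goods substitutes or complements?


dQ1/dP2 = 2
At P2 = 24: Q1 = 72 + 2*24 = 120
Exy = (dQ1/dP2)(P2/Q1) = 2 * 24 / 120 = 2/5
Since Exy > 0, the goods are substitutes.

2/5 (substitutes)


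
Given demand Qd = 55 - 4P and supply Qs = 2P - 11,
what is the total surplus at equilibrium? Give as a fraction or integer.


Find equilibrium: 55 - 4P = 2P - 11
55 + 11 = 6P
P* = 66/6 = 11
Q* = 2*11 - 11 = 11
Inverse demand: P = 55/4 - Q/4, so P_max = 55/4
Inverse supply: P = 11/2 + Q/2, so P_min = 11/2
CS = (1/2) * 11 * (55/4 - 11) = 121/8
PS = (1/2) * 11 * (11 - 11/2) = 121/4
TS = CS + PS = 121/8 + 121/4 = 363/8

363/8


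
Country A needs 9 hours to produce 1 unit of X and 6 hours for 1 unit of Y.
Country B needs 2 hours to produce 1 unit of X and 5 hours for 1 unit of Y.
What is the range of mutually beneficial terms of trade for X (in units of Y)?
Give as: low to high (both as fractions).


Opportunity cost of X for Country A = hours_X / hours_Y = 9/6 = 3/2 units of Y
Opportunity cost of X for Country B = hours_X / hours_Y = 2/5 = 2/5 units of Y
Terms of trade must be between the two opportunity costs.
Range: 2/5 to 3/2

2/5 to 3/2


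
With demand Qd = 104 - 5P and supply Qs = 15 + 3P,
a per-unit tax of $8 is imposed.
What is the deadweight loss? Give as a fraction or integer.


Pre-tax equilibrium quantity: Q* = 387/8
Post-tax equilibrium quantity: Q_tax = 267/8
Reduction in quantity: Q* - Q_tax = 15
DWL = (1/2) * tax * (Q* - Q_tax)
DWL = (1/2) * 8 * 15 = 60

60


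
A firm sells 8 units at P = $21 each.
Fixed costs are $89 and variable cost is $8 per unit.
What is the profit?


Total Revenue = P * Q = 21 * 8 = $168
Total Cost = FC + VC*Q = 89 + 8*8 = $153
Profit = TR - TC = 168 - 153 = $15

$15


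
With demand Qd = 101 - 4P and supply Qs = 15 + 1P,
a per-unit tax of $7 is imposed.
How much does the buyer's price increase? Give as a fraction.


With a per-unit tax, the buyer's price increase depends on relative slopes.
Supply slope: d = 1, Demand slope: b = 4
Buyer's price increase = d * tax / (b + d)
= 1 * 7 / (4 + 1)
= 7 / 5 = 7/5

7/5


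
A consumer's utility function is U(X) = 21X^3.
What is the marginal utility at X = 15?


MU = dU/dX = 21*3*X^(3-1)
MU = 63*X^2
At X = 15:
MU = 63 * 15^2
MU = 63 * 225 = 14175

14175


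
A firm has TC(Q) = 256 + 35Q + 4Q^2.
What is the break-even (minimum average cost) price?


AC(Q) = 256/Q + 35 + 4Q
To minimize: dAC/dQ = -256/Q^2 + 4 = 0
Q^2 = 256/4 = 64
Q* = 8
Min AC = 256/8 + 35 + 4*8
Min AC = 32 + 35 + 32 = 99

99


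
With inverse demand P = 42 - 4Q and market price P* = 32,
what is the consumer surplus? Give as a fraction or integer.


Maximum willingness to pay (at Q=0): P_max = 42
Quantity demanded at P* = 32:
Q* = (42 - 32)/4 = 5/2
CS = (1/2) * Q* * (P_max - P*)
CS = (1/2) * 5/2 * (42 - 32)
CS = (1/2) * 5/2 * 10 = 25/2

25/2


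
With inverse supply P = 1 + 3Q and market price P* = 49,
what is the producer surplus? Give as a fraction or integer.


Minimum supply price (at Q=0): P_min = 1
Quantity supplied at P* = 49:
Q* = (49 - 1)/3 = 16
PS = (1/2) * Q* * (P* - P_min)
PS = (1/2) * 16 * (49 - 1)
PS = (1/2) * 16 * 48 = 384

384


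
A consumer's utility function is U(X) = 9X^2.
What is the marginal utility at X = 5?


MU = dU/dX = 9*2*X^(2-1)
MU = 18*X^1
At X = 5:
MU = 18 * 5^1
MU = 18 * 5 = 90

90


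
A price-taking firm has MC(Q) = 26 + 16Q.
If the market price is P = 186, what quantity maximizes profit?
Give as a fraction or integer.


In perfect competition, profit is maximized where P = MC.
186 = 26 + 16Q
160 = 16Q
Q* = 160/16 = 10

10


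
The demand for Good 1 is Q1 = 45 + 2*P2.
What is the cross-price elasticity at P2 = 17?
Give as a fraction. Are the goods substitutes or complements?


dQ1/dP2 = 2
At P2 = 17: Q1 = 45 + 2*17 = 79
Exy = (dQ1/dP2)(P2/Q1) = 2 * 17 / 79 = 34/79
Since Exy > 0, the goods are substitutes.

34/79 (substitutes)


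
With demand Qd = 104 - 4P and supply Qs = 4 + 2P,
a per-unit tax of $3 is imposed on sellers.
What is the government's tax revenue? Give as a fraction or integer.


With tax on sellers, new supply: Qs' = 4 + 2(P - 3)
= 2P - 2
New equilibrium quantity:
Q_new = 100/3
Tax revenue = tax * Q_new = 3 * 100/3 = 100

100


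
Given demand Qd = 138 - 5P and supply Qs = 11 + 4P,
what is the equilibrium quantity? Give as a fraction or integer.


First find equilibrium price:
138 - 5P = 11 + 4P
P* = 127/9 = 127/9
Then substitute into demand:
Q* = 138 - 5 * 127/9 = 607/9

607/9


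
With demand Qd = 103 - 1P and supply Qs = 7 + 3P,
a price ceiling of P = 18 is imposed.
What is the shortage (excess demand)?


At P = 18:
Qd = 103 - 1*18 = 85
Qs = 7 + 3*18 = 61
Shortage = Qd - Qs = 85 - 61 = 24

24


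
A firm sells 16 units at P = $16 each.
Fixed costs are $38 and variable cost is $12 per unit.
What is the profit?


Total Revenue = P * Q = 16 * 16 = $256
Total Cost = FC + VC*Q = 38 + 12*16 = $230
Profit = TR - TC = 256 - 230 = $26

$26


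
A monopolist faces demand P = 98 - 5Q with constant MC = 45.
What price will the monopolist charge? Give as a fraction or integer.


MR = 98 - 10Q
Set MR = MC: 98 - 10Q = 45
Q* = 53/10
Substitute into demand:
P* = 98 - 5*53/10 = 143/2

143/2
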